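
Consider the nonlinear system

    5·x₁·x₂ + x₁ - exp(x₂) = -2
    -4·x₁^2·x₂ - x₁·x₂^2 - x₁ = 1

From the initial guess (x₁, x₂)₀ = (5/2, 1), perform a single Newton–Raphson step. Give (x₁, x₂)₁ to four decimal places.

At (5/2, 1): F = (14.281718, -31.0000).
Jacobian J = [[5·x₂ + 1, 5·x₁ - exp(x₂)], [-8·x₁·x₂ - x₂^2 - 1, -4·x₁^2 - 2·x₁·x₂]].
At the point, J = [[6.0000, 9.781718], [-22.0000, -30.0000]] (det J = 35.197800).
Solving J·Δ = −F gives Δ = (3.5576, -3.6422).
Then the next iterate is (x₁, x₂)₁ = (6.0576, -2.6422).

(6.0576, -2.6422)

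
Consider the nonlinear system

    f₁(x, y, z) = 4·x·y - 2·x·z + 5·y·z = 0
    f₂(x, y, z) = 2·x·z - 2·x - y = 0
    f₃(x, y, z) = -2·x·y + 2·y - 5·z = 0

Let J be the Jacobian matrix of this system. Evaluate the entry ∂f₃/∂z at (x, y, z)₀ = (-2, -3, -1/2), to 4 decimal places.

-5.0000

∂f₃/∂z = -5.
At (-2, -3, -1/2) this is -5.0000.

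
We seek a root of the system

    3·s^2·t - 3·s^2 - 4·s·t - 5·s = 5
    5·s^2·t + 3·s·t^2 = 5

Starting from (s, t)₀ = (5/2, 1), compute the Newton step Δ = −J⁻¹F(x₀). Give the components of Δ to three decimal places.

(-2.370, 0.705)

At (5/2, 1): F = (-27.500, 33.750).
Jacobian J = [[6·s·t - 6·s - 4·t - 5, 3·s^2 - 4·s], [10·s·t + 3·t^2, 5·s^2 + 6·s·t]].
At the point, J = [[-9.000, 8.750], [28.000, 46.250]] (det J = -661.250).
Solving J·Δ = −F gives Δ = (-2.370, 0.705).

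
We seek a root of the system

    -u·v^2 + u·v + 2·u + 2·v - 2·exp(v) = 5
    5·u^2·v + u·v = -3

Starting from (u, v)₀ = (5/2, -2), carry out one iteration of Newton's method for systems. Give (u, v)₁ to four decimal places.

At (5/2, -2): F = (-19.270671, -64.5000).
Jacobian J = [[-v^2 + v + 2, -2·u·v + u - 2·exp(v) + 2], [10·u·v + v, 5·u^2 + u]].
At the point, J = [[-4.0000, 14.229329], [-52.0000, 33.7500]] (det J = 604.925131).
Solving J·Δ = −F gives Δ = (-0.4420, 1.2300).
Then the next iterate is (u, v)₁ = (2.0580, -0.7700).

(2.0580, -0.7700)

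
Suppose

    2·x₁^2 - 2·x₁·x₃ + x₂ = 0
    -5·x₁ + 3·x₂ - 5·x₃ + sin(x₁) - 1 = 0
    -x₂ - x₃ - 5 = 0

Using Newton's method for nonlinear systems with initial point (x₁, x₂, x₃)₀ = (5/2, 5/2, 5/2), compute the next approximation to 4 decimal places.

At (5/2, 5/2, 5/2): F = (2.5000, -17.901528, -10.0000).
Jacobian J = [[4·x₁ - 2·x₃, 1, -2·x₁], [cos(x₁) - 5, 3, -5], [0, -1, -1]].
At the point, J = [[5.0000, 1.0000, -5.0000], [-5.801144, 3.0000, -5.0000], [0.0000, -1.0000, -1.0000]] (det J = -74.806862).
Solving J·Δ = −F gives Δ = (-3.0400, -6.2167, -3.7833).
Then the next iterate is (x₁, x₂, x₃)₁ = (-0.5400, -3.7167, -1.2833).

(-0.5400, -3.7167, -1.2833)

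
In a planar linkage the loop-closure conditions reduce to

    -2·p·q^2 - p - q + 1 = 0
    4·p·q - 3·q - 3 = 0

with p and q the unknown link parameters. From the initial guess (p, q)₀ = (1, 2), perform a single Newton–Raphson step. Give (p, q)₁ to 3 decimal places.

(1.302, 0.587)

At (1, 2): F = (-10.000, -1.000).
Jacobian J = [[-2·q^2 - 1, -4·p·q - 1], [4·q, 4·p - 3]].
At the point, J = [[-9.000, -9.000], [8.000, 1.000]] (det J = 63.000).
Solving J·Δ = −F gives Δ = (0.302, -1.413).
Then the next iterate is (p, q)₁ = (1.302, 0.587).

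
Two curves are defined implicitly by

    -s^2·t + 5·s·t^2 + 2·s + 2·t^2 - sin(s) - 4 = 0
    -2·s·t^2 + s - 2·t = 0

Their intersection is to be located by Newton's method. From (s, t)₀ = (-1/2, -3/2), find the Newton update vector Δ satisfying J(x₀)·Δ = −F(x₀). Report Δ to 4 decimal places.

At (-1/2, -3/2): F = (-5.270574, 4.7500).
Jacobian J = [[-2·s·t + 5·t^2 - cos(s) + 2, -s^2 + 10·s·t + 4·t], [-2·t^2 + 1, -4·s·t - 2]].
At the point, J = [[10.872417, 1.2500], [-3.5000, -5.0000]] (det J = -49.987087).
Solving J·Δ = −F gives Δ = (0.4084, 0.6641).

(0.4084, 0.6641)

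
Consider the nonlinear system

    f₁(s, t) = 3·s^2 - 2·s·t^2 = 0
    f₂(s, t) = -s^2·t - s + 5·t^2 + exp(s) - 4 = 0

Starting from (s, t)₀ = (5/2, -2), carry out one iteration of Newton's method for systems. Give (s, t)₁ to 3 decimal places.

(1.297, -1.516)

At (5/2, -2): F = (-1.250, 38.18249).
Jacobian J = [[6·s - 2·t^2, -4·s·t], [-2·s·t + exp(s) - 1, -s^2 + 10·t]].
At the point, J = [[7.000, 20.000], [21.18249, -26.250]] (det J = -607.39988).
Solving J·Δ = −F gives Δ = (-1.203, 0.484).
Then the next iterate is (s, t)₁ = (1.297, -1.516).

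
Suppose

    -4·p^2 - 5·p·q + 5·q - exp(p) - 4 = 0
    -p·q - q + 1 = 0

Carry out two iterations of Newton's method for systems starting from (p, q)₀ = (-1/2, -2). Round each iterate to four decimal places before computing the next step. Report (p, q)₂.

At (-1/2, -2): F = (-20.606531, 2.0000).
Jacobian J = [[-8·p - 5·q - exp(p), -5·p + 5], [-q, -p - 1]].
At the point, J = [[13.393469, 7.5000], [2.0000, -0.5000]] (det J = -21.696735).
Solving J·Δ = −F gives Δ = (-0.2165, 3.1341).
Then the next iterate is (p, q)₁ = (-0.7165, 1.1341).
Round to (-0.7165, 1.1341) and repeat: F = (3.191465, 0.678483), J = [[-0.426959, 8.5825], [-1.1341, -0.2835]].
Δ = (0.6827, -0.3379), so (p, q)₂ = (-0.0338, 0.7962).

(-0.0338, 0.7962)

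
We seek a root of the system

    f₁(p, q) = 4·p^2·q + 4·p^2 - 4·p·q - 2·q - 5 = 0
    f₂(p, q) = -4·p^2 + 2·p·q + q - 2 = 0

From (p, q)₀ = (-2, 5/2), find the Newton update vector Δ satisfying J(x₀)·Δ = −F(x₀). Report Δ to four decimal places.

(1.3750, 1.1250)

At (-2, 5/2): F = (66.0000, -25.5000).
Jacobian J = [[8·p·q + 8·p - 4·q, 4·p^2 - 4·p - 2], [-8·p + 2·q, 2·p + 1]].
At the point, J = [[-66.0000, 22.0000], [21.0000, -3.0000]] (det J = -264.0000).
Solving J·Δ = −F gives Δ = (1.3750, 1.1250).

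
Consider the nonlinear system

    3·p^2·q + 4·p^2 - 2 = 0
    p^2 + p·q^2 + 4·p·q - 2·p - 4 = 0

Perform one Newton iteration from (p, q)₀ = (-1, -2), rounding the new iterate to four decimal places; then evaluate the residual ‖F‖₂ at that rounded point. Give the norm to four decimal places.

1.8284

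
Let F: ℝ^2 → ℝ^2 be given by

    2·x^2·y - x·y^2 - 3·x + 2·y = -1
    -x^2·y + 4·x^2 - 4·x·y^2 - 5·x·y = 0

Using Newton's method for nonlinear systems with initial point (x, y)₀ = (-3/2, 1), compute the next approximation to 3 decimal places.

(25.500, 28.000)

At (-3/2, 1): F = (13.500, 20.250).
Jacobian J = [[4·x·y - y^2 - 3, 2·x^2 - 2·x·y + 2], [-2·x·y + 8·x - 4·y^2 - 5·y, -x^2 - 8·x·y - 5·x]].
At the point, J = [[-10.000, 9.500], [-18.000, 17.250]] (det J = -1.500).
Solving J·Δ = −F gives Δ = (27.000, 27.000).
Then the next iterate is (x, y)₁ = (25.500, 28.000).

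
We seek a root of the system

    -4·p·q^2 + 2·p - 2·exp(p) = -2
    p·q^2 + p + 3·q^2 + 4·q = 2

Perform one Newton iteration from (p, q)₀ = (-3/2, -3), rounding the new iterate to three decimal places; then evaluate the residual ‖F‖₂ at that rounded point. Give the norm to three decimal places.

15.496

At (-3/2, -3): F = (52.55374, -2.000).
Jacobian J = [[-4·q^2 - 2·exp(p) + 2, -8·p·q], [q^2 + 1, 2·p·q + 6·q + 4]].
At the point, J = [[-34.44626, -36.000], [10.000, -5.000]] (det J = 532.23130).
Solving J·Δ = −F gives Δ = (0.629, 0.858).
Then the next iterate is (p, q)₁ = (-0.871, -2.142).
Re-evaluating at (-0.871, -2.142): F = (15.40610, -1.67080), so ‖F‖₂ = 15.496.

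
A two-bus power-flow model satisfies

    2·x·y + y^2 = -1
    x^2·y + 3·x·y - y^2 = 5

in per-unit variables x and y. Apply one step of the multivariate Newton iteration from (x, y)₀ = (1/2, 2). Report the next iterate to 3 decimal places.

At (1/2, 2): F = (7.000, -5.500).
Jacobian J = [[2·y, 2·x + 2·y], [2·x·y + 3·y, x^2 + 3·x - 2·y]].
At the point, J = [[4.000, 5.000], [8.000, -2.250]] (det J = -49.000).
Solving J·Δ = −F gives Δ = (0.240, -1.592).
Then the next iterate is (x, y)₁ = (0.740, 0.408).

(0.740, 0.408)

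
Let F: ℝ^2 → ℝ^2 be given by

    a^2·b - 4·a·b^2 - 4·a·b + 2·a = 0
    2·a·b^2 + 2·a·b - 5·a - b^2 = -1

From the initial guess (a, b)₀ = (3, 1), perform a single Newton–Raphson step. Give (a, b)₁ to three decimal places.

(-5.333, 0.667)

At (3, 1): F = (-9.000, -3.000).
Jacobian J = [[2·a·b - 4·b^2 - 4·b + 2, a^2 - 8·a·b - 4·a], [2·b^2 + 2·b - 5, 4·a·b + 2·a - 2·b]].
At the point, J = [[0.000, -27.000], [-1.000, 16.000]] (det J = -27.000).
Solving J·Δ = −F gives Δ = (-8.333, -0.333).
Then the next iterate is (a, b)₁ = (-5.333, 0.667).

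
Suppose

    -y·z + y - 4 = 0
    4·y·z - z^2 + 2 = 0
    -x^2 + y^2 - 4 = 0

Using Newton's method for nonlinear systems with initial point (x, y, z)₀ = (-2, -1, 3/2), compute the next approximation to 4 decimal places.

(5.9000, 11.3000, 11.1500)

At (-2, -1, 3/2): F = (-3.5000, -6.2500, -7.0000).
Jacobian J = [[0, -z + 1, -y], [0, 4·z, 4·y - 2·z], [-2·x, 2·y, 0]].
At the point, J = [[0.0000, -0.5000, 1.0000], [0.0000, 6.0000, -7.0000], [4.0000, -2.0000, 0.0000]] (det J = -10.0000).
Solving J·Δ = −F gives Δ = (7.9000, 12.3000, 9.6500).
Then the next iterate is (x, y, z)₁ = (5.9000, 11.3000, 11.1500).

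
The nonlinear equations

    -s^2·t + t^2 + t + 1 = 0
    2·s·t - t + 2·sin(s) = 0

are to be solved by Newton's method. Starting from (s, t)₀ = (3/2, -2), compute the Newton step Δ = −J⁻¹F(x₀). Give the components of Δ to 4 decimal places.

(0.5418, 2.0478)

At (3/2, -2): F = (7.5000, -2.005010).
Jacobian J = [[-2·s·t, -s^2 + 2·t + 1], [2·t + 2·cos(s), 2·s - 1]].
At the point, J = [[6.0000, -5.2500], [-3.858526, 2.0000]] (det J = -8.257259).
Solving J·Δ = −F gives Δ = (0.5418, 2.0478).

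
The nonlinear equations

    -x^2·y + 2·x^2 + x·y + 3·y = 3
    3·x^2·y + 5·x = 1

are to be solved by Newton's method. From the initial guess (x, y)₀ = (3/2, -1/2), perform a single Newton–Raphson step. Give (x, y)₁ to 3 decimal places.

At (3/2, -1/2): F = (0.375, 3.125).
Jacobian J = [[-2·x·y + 4·x + y, -x^2 + x + 3], [6·x·y + 5, 3·x^2]].
At the point, J = [[7.000, 2.250], [0.500, 6.750]] (det J = 46.125).
Solving J·Δ = −F gives Δ = (0.098, -0.470).
Then the next iterate is (x, y)₁ = (1.598, -0.970).

(1.598, -0.970)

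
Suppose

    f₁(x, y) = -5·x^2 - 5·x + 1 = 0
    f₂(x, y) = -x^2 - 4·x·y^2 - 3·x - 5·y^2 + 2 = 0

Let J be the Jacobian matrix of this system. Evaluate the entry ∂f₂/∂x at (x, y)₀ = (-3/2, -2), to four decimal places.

∂f₂/∂x = -2·x - 4·y^2 - 3.
At (-3/2, -2) this is -16.0000.

-16.0000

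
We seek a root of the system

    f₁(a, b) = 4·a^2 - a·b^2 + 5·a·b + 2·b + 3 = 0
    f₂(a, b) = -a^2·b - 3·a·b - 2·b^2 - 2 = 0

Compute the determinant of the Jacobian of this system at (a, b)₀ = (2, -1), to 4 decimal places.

-172.0000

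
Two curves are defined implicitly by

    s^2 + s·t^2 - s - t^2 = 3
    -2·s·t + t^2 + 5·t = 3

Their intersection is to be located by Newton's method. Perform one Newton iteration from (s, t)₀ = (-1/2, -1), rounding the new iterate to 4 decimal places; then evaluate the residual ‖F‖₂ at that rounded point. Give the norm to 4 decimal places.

3.4434

At (-1/2, -1): F = (-3.7500, -8.0000).
Jacobian J = [[2·s + t^2 - 1, 2·s·t - 2·t], [-2·t, -2·s + 2·t + 5]].
At the point, J = [[-1.0000, 3.0000], [2.0000, 4.0000]] (det J = -10.0000).
Solving J·Δ = −F gives Δ = (0.9000, 1.5500).
Then the next iterate is (s, t)₁ = (0.4000, 0.5500).
Re-evaluating at (0.4000, 0.5500): F = (-3.4215, -0.3875), so ‖F‖₂ = 3.4434.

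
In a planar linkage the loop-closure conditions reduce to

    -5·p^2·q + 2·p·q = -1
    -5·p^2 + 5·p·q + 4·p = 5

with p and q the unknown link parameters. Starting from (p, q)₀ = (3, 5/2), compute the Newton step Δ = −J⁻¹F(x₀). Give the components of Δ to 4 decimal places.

At (3, 5/2): F = (-96.5000, -0.5000).
Jacobian J = [[-10·p·q + 2·q, -5·p^2 + 2·p], [-10·p + 5·q + 4, 5·p]].
At the point, J = [[-70.0000, -39.0000], [-13.5000, 15.0000]] (det J = -1576.5000).
Solving J·Δ = −F gives Δ = (-0.9305, -0.8042).

(-0.9305, -0.8042)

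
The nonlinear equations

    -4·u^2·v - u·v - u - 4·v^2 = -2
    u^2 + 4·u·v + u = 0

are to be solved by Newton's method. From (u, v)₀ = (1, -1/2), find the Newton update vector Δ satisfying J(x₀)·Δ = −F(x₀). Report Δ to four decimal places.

(-0.6667, 0.1667)

At (1, -1/2): F = (2.5000, 0.0000).
Jacobian J = [[-8·u·v - v - 1, -4·u^2 - u - 8·v], [2·u + 4·v + 1, 4·u]].
At the point, J = [[3.5000, -1.0000], [1.0000, 4.0000]] (det J = 15.0000).
Solving J·Δ = −F gives Δ = (-0.6667, 0.1667).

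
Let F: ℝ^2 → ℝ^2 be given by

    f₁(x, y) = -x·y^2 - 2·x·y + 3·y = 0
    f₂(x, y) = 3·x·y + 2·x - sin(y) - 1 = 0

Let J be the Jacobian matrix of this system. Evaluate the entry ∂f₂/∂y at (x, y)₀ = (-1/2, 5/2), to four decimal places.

-0.6989

∂f₂/∂y = 3·x - cos(y).
At (-1/2, 5/2) this is -0.6989.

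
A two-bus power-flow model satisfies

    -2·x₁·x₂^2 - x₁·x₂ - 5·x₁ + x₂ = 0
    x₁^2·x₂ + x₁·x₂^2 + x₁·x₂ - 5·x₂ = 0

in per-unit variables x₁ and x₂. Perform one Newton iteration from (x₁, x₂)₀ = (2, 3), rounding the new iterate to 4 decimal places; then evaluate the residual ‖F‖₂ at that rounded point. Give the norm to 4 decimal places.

14.9797

At (2, 3): F = (-49.0000, 21.0000).
Jacobian J = [[-2·x₂^2 - x₂ - 5, -4·x₁·x₂ - x₁ + 1], [2·x₁·x₂ + x₂^2 + x₂, x₁^2 + 2·x₁·x₂ + x₁ - 5]].
At the point, J = [[-26.0000, -25.0000], [24.0000, 13.0000]] (det J = 262.0000).
Solving J·Δ = −F gives Δ = (0.4275, -2.4046).
Then the next iterate is (x₁, x₂)₁ = (2.4275, 0.5954).
Re-evaluating at (2.4275, 0.5954): F = (-14.708537, 2.837432), so ‖F‖₂ = 14.9797.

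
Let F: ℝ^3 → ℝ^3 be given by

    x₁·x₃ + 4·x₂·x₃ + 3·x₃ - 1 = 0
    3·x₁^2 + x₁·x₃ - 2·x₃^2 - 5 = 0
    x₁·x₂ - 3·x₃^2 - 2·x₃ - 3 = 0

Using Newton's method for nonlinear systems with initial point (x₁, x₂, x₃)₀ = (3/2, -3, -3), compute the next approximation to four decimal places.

(1.2357, -2.1763, -1.3455)

At (3/2, -3, -3): F = (21.5000, -20.7500, -28.5000).
Jacobian J = [[x₃, 4·x₃, x₁ + 4·x₂ + 3], [6·x₁ + x₃, 0, x₁ - 4·x₃], [x₂, x₁, -6·x₃ - 2]].
At the point, J = [[-3.0000, -12.0000, -7.5000], [6.0000, 0.0000, 13.5000], [-3.0000, 1.5000, 16.0000]] (det J = 1631.2500).
Solving J·Δ = −F gives Δ = (-0.2643, 0.8237, 1.6545).
Then the next iterate is (x₁, x₂, x₃)₁ = (1.2357, -2.1763, -1.3455).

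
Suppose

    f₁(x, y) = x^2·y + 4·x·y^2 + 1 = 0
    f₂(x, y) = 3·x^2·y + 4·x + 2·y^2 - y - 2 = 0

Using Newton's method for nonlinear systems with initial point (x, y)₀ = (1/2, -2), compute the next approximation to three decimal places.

(0.468, -0.962)

At (1/2, -2): F = (8.500, 8.500).
Jacobian J = [[2·x·y + 4·y^2, x^2 + 8·x·y], [6·x·y + 4, 3·x^2 + 4·y - 1]].
At the point, J = [[14.000, -7.750], [-2.000, -8.250]] (det J = -131.000).
Solving J·Δ = −F gives Δ = (-0.032, 1.038).
Then the next iterate is (x, y)₁ = (0.468, -0.962).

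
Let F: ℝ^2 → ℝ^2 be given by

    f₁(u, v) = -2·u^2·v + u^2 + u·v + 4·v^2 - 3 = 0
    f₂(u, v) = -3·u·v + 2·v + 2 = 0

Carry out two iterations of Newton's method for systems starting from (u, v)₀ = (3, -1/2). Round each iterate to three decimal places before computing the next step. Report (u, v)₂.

(2.538, 0.344)

At (3, -1/2): F = (14.500, 5.500).
Jacobian J = [[-4·u·v + 2·u + v, -2·u^2 + u + 8·v], [-3·v, -3·u + 2]].
At the point, J = [[11.500, -19.000], [1.500, -7.000]] (det J = -52.000).
Solving J·Δ = −F gives Δ = (0.058, 0.798).
Then the next iterate is (u, v)₁ = (3.058, 0.298).
Round to (3.058, 0.298) and repeat: F = (2.04445, -0.13785), J = [[2.76886, -13.26073], [-0.894, -7.174]].
Δ = (-0.520, 0.046), so (u, v)₂ = (2.538, 0.344).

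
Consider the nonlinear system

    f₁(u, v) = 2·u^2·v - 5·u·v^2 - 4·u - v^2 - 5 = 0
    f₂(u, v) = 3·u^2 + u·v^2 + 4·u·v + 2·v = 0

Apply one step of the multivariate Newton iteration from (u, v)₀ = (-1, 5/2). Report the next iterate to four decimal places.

(-0.7644, 1.6664)

At (-1, 5/2): F = (29.0000, -8.2500).
Jacobian J = [[4·u·v - 5·v^2 - 4, 2·u^2 - 10·u·v - 2·v], [6·u + v^2 + 4·v, 2·u·v + 4·u + 2]].
At the point, J = [[-45.2500, 22.0000], [10.2500, -7.0000]] (det J = 91.2500).
Solving J·Δ = −F gives Δ = (0.2356, -0.8336).
Then the next iterate is (u, v)₁ = (-0.7644, 1.6664).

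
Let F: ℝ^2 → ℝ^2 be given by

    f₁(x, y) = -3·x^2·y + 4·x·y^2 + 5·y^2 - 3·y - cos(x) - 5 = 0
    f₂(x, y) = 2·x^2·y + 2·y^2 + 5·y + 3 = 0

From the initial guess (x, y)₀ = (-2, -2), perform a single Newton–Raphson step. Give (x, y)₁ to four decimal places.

(-8.3937, 21.4598)

At (-2, -2): F = (13.416147, -15.0000).
Jacobian J = [[-6·x·y + 4·y^2 + sin(x), -3·x^2 + 8·x·y + 10·y - 3], [4·x·y, 2·x^2 + 4·y + 5]].
At the point, J = [[-8.909297, -3.0000], [16.0000, 5.0000]] (det J = 3.453513).
Solving J·Δ = −F gives Δ = (-6.3937, 23.4598).
Then the next iterate is (x, y)₁ = (-8.3937, 21.4598).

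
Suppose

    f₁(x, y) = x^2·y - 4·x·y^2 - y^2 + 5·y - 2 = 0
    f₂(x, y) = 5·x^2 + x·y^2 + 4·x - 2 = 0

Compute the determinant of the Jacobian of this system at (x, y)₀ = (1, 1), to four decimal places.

J = [[2·x·y - 4·y^2, x^2 - 8·x·y - 2·y + 5], [10·x + y^2 + 4, 2·x·y]].
At the point, J = [[-2.0000, -4.0000], [15.0000, 2.0000]].
det J = 56.0000.

56.0000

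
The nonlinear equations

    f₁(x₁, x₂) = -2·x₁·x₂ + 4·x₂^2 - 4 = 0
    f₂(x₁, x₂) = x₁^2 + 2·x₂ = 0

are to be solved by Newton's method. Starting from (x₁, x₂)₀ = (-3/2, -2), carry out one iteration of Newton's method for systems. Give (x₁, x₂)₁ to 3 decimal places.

At (-3/2, -2): F = (6.000, -1.750).
Jacobian J = [[-2·x₂, -2·x₁ + 8·x₂], [2·x₁, 2]].
At the point, J = [[4.000, -13.000], [-3.000, 2.000]] (det J = -31.000).
Solving J·Δ = −F gives Δ = (-0.347, 0.355).
Then the next iterate is (x₁, x₂)₁ = (-1.847, -1.645).

(-1.847, -1.645)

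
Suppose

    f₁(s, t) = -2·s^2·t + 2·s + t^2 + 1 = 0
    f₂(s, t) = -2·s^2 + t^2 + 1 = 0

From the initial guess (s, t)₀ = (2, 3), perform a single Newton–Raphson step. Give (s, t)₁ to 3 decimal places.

(1.622, 2.162)

At (2, 3): F = (-10.000, 2.000).
Jacobian J = [[-4·s·t + 2, -2·s^2 + 2·t], [-4·s, 2·t]].
At the point, J = [[-22.000, -2.000], [-8.000, 6.000]] (det J = -148.000).
Solving J·Δ = −F gives Δ = (-0.378, -0.838).
Then the next iterate is (s, t)₁ = (1.622, 2.162).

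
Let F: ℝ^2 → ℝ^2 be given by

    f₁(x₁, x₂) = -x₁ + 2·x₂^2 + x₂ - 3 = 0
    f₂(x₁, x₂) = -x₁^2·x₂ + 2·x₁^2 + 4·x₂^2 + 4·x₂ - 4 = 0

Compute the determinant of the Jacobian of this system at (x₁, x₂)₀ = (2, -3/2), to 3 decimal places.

82.000

J = [[-1, 4·x₂ + 1], [-2·x₁·x₂ + 4·x₁, -x₁^2 + 8·x₂ + 4]].
At the point, J = [[-1.000, -5.000], [14.000, -12.000]].
det J = 82.000.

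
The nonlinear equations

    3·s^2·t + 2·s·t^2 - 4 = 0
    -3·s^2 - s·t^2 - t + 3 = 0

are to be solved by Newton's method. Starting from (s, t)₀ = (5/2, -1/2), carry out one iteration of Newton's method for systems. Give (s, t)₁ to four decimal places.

(1.4955, -0.1296)

At (5/2, -1/2): F = (-12.1250, -15.8750).
Jacobian J = [[6·s·t + 2·t^2, 3·s^2 + 4·s·t], [-6·s - t^2, -2·s·t - 1]].
At the point, J = [[-7.0000, 13.7500], [-15.2500, 1.5000]] (det J = 199.1875).
Solving J·Δ = −F gives Δ = (-1.0045, 0.3704).
Then the next iterate is (s, t)₁ = (1.4955, -0.1296).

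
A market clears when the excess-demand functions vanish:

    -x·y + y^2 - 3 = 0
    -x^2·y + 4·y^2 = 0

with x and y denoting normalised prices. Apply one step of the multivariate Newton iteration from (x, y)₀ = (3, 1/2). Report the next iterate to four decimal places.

At (3, 1/2): F = (-4.2500, -3.5000).
Jacobian J = [[-y, -x + 2·y], [-2·x·y, -x^2 + 8·y]].
At the point, J = [[-0.5000, -2.0000], [-3.0000, -5.0000]] (det J = -3.5000).
Solving J·Δ = −F gives Δ = (4.0714, -3.1429).
Then the next iterate is (x, y)₁ = (7.0714, -2.6429).

(7.0714, -2.6429)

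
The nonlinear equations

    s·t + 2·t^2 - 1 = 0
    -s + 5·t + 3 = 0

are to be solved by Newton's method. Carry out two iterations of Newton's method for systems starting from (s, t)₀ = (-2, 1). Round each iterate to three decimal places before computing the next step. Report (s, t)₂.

(-4.838, -1.568)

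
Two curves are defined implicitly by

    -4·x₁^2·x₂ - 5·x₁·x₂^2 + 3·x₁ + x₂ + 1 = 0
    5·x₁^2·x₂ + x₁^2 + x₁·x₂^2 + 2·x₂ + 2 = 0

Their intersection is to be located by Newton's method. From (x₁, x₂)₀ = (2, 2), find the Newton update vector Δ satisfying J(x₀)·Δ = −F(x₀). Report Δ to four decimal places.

At (2, 2): F = (-63.0000, 58.0000).
Jacobian J = [[-8·x₁·x₂ - 5·x₂^2 + 3, -4·x₁^2 - 10·x₁·x₂ + 1], [10·x₁·x₂ + 2·x₁ + x₂^2, 5·x₁^2 + 2·x₁·x₂ + 2]].
At the point, J = [[-49.0000, -55.0000], [48.0000, 30.0000]] (det J = 1170.0000).
Solving J·Δ = −F gives Δ = (-1.1111, -0.1556).

(-1.1111, -0.1556)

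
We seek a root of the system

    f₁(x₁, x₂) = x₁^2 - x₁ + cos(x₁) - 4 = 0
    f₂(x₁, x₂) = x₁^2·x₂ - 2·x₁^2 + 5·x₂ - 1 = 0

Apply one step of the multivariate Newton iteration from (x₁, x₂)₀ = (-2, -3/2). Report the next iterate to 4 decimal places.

(-1.6128, 0.3977)

At (-2, -3/2): F = (1.583853, -22.5000).
Jacobian J = [[2·x₁ - sin(x₁) - 1, 0], [2·x₁·x₂ - 4·x₁, x₁^2 + 5]].
At the point, J = [[-4.090703, 0.0000], [14.0000, 9.0000]] (det J = -36.816323).
Solving J·Δ = −F gives Δ = (0.3872, 1.8977).
Then the next iterate is (x₁, x₂)₁ = (-1.6128, 0.3977).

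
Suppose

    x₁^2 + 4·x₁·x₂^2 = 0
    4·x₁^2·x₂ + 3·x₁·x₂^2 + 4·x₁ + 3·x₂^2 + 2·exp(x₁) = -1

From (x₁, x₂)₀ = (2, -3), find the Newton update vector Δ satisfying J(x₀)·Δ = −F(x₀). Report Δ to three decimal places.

(-0.100, 1.500)

At (2, -3): F = (76.000, 56.77811).
Jacobian J = [[2·x₁ + 4·x₂^2, 8·x₁·x₂], [8·x₁·x₂ + 3·x₂^2 + 2·exp(x₁) + 4, 4·x₁^2 + 6·x₁·x₂ + 6·x₂]].
At the point, J = [[40.000, -48.000], [-2.22189, -38.000]] (det J = -1626.65061).
Solving J·Δ = −F gives Δ = (-0.100, 1.500).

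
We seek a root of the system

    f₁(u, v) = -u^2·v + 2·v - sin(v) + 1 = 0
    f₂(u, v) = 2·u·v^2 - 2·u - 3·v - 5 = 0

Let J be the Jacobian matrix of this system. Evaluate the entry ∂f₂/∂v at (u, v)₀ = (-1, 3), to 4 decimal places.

∂f₂/∂v = 4·u·v - 3.
At (-1, 3) this is -15.0000.

-15.0000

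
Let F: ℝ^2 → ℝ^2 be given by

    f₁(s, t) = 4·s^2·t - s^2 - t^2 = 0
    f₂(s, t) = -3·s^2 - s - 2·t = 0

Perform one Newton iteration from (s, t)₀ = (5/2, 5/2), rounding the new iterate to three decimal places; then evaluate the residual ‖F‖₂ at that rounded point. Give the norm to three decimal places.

14.772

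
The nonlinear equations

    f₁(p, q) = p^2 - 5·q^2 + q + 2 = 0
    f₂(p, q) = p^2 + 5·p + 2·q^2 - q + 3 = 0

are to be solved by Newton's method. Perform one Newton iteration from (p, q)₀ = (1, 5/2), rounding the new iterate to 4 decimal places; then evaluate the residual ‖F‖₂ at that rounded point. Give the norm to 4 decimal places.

6.8697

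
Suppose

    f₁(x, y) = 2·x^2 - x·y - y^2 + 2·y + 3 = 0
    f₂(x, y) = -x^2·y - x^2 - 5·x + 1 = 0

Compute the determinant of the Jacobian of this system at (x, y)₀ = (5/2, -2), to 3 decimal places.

J = [[4·x - y, -x - 2·y + 2], [-2·x·y - 2·x - 5, -x^2]].
At the point, J = [[12.000, 3.500], [0.000, -6.250]].
det J = -75.000.

-75.000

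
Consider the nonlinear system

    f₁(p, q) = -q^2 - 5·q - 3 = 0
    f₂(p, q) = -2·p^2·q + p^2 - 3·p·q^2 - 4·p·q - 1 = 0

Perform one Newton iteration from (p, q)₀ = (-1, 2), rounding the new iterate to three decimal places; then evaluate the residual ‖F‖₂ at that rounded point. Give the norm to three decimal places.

At (-1, 2): F = (-17.000, 16.000).
Jacobian J = [[0, -2·q - 5], [-4·p·q + 2·p - 3·q^2 - 4·q, -2·p^2 - 6·p·q - 4·p]].
At the point, J = [[0.000, -9.000], [-14.000, 14.000]] (det J = -126.000).
Solving J·Δ = −F gives Δ = (-0.746, -1.889).
Then the next iterate is (p, q)₁ = (-1.746, 0.111).
Re-evaluating at (-1.746, 0.111): F = (-3.56732, 2.21151), so ‖F‖₂ = 4.197.

4.197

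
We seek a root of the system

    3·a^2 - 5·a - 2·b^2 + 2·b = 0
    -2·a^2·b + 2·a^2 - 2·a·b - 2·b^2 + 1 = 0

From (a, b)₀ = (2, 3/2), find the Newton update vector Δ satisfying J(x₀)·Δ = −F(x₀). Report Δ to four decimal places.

At (2, 3/2): F = (0.5000, -13.5000).
Jacobian J = [[6·a - 5, -4·b + 2], [-4·a·b + 4·a - 2·b, -2·a^2 - 2·a - 4·b]].
At the point, J = [[7.0000, -4.0000], [-7.0000, -18.0000]] (det J = -154.0000).
Solving J·Δ = −F gives Δ = (-0.4091, -0.5909).

(-0.4091, -0.5909)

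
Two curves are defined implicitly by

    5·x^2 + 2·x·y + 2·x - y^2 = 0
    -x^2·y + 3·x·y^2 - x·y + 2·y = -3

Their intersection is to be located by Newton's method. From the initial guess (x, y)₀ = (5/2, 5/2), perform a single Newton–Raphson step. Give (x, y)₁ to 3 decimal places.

(1.172, 1.589)

At (5/2, 5/2): F = (42.500, 33.000).
Jacobian J = [[10·x + 2·y + 2, 2·x - 2·y], [-2·x·y + 3·y^2 - y, -x^2 + 6·x·y - x + 2]].
At the point, J = [[32.000, 0.000], [3.750, 30.750]] (det J = 984.000).
Solving J·Δ = −F gives Δ = (-1.328, -0.911).
Then the next iterate is (x, y)₁ = (1.172, 1.589).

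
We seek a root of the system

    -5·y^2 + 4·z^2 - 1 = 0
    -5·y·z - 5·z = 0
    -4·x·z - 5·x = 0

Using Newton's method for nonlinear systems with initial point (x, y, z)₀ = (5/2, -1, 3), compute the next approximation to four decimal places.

At (5/2, -1, 3): F = (30.0000, 0.0000, -42.5000).
Jacobian J = [[0, -10·y, 8·z], [0, -5·z, -5·y - 5], [-4·z - 5, 0, -4·x]].
At the point, J = [[0.0000, 10.0000, 24.0000], [0.0000, -15.0000, 0.0000], [-17.0000, 0.0000, -10.0000]] (det J = -6120.0000).
Solving J·Δ = −F gives Δ = (-1.7647, 0.0000, -1.2500).
Then the next iterate is (x, y, z)₁ = (0.7353, -1.0000, 1.7500).

(0.7353, -1.0000, 1.7500)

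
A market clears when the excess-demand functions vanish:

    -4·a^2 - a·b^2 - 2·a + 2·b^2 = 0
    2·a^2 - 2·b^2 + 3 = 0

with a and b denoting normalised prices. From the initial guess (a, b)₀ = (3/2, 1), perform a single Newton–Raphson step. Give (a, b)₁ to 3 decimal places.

(0.750, 1.250)

At (3/2, 1): F = (-11.500, 5.500).
Jacobian J = [[-8·a - b^2 - 2, -2·a·b + 4·b], [4·a, -4·b]].
At the point, J = [[-15.000, 1.000], [6.000, -4.000]] (det J = 54.000).
Solving J·Δ = −F gives Δ = (-0.750, 0.250).
Then the next iterate is (a, b)₁ = (0.750, 1.250).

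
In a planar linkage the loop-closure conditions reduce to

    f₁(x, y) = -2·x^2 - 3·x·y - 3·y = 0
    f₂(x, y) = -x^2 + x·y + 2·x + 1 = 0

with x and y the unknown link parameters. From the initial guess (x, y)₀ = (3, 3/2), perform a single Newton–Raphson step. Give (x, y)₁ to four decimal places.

(2.0189, -0.1509)

At (3, 3/2): F = (-36.0000, 2.5000).
Jacobian J = [[-4·x - 3·y, -3·x - 3], [-2·x + y + 2, x]].
At the point, J = [[-16.5000, -12.0000], [-2.5000, 3.0000]] (det J = -79.5000).
Solving J·Δ = −F gives Δ = (-0.9811, -1.6509).
Then the next iterate is (x, y)₁ = (2.0189, -0.1509).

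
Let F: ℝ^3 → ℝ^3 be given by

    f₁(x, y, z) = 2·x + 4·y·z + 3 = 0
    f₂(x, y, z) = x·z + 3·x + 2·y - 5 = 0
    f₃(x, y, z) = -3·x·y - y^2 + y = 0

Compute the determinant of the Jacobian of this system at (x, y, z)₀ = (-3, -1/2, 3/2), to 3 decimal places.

-54.000

J = [[2, 4·z, 4·y], [z + 3, 2, x], [-3·y, -3·x - 2·y + 1, 0]].
At the point, J = [[2.000, 6.000, -2.000], [4.500, 2.000, -3.000], [1.500, 11.000, 0.000]].
det J = -54.000.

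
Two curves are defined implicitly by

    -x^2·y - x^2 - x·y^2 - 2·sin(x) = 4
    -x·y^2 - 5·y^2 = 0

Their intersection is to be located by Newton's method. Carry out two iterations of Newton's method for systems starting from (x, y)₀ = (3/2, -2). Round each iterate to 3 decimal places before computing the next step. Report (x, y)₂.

At (3/2, -2): F = (-9.74499, -26.000).
Jacobian J = [[-2·x·y - 2·x - y^2 - 2·cos(x), -x^2 - 2·x·y], [-y^2, -2·x·y - 10·y]].
At the point, J = [[-1.14147, 3.750], [-4.000, 26.000]] (det J = -14.67833).
Solving J·Δ = −F gives Δ = (-10.619, -0.634).
Then the next iterate is (x, y)₁ = (-9.119, -2.634).
Round to (-9.119, -2.634) and repeat: F = (195.74646, 28.57744), J = [[-34.83162, -131.19505], [-6.93796, -21.69889]].
Δ = (-3.227, 2.349), so (x, y)₂ = (-12.346, -0.285).

(-12.346, -0.285)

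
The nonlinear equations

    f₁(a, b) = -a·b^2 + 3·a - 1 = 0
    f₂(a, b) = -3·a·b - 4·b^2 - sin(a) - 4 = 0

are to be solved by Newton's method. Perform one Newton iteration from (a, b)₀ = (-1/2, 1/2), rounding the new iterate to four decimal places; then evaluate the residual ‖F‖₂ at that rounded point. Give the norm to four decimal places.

20.3815

At (-1/2, 1/2): F = (-2.3750, -3.770574).
Jacobian J = [[-b^2 + 3, -2·a·b], [-3·b - cos(a), -3·a - 8·b]].
At the point, J = [[2.7500, 0.5000], [-2.377583, -2.5000]] (det J = -5.686209).
Solving J·Δ = −F gives Δ = (1.3757, -2.8166).
Then the next iterate is (a, b)₁ = (0.8757, -2.3166).
Re-evaluating at (0.8757, -2.3166): F = (-3.072463, -20.148594), so ‖F‖₂ = 20.3815.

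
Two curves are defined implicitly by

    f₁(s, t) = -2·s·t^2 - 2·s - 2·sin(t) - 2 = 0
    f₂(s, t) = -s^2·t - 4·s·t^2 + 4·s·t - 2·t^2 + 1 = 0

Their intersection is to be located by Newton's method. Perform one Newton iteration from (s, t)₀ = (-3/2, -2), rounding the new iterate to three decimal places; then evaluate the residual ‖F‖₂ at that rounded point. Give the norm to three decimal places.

9.887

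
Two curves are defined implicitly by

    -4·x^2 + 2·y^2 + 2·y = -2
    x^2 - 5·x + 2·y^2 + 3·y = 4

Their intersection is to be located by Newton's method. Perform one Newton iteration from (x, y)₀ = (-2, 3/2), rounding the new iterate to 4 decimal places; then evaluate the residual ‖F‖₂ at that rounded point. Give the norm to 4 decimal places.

At (-2, 3/2): F = (-6.5000, 19.0000).
Jacobian J = [[-8·x, 4·y + 2], [2·x - 5, 4·y + 3]].
At the point, J = [[16.0000, 8.0000], [-9.0000, 9.0000]] (det J = 216.0000).
Solving J·Δ = −F gives Δ = (0.9745, -1.1366).
Then the next iterate is (x, y)₁ = (-1.0255, 0.3634).
Re-evaluating at (-1.0255, 0.3634): F = (-1.215682, 3.533469), so ‖F‖₂ = 3.7367.

3.7367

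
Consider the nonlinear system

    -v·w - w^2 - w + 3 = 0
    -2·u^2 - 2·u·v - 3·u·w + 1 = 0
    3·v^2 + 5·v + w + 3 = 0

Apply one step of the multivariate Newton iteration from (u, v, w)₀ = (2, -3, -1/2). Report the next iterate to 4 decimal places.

At (2, -3, -1/2): F = (1.7500, 8.0000, 14.5000).
Jacobian J = [[0, -w, -v - 2·w - 1], [-4·u - 2·v - 3·w, -2·u, -3·u], [0, 6·v + 5, 1]].
At the point, J = [[0.0000, 0.5000, 3.0000], [-0.5000, -4.0000, -6.0000], [0.0000, -13.0000, 1.0000]] (det J = 19.7500).
Solving J·Δ = −F gives Δ = (16.6582, 1.0570, -0.7595).
Then the next iterate is (u, v, w)₁ = (18.6582, -1.9430, -1.2595).

(18.6582, -1.9430, -1.2595)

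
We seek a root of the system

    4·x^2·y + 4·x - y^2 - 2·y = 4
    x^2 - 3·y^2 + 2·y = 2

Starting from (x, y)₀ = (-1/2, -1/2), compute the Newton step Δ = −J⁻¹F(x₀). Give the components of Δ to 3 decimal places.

At (-1/2, -1/2): F = (-5.750, -3.500).
Jacobian J = [[8·x·y + 4, 4·x^2 - 2·y - 2], [2·x, -6·y + 2]].
At the point, J = [[6.000, 0.000], [-1.000, 5.000]] (det J = 30.000).
Solving J·Δ = −F gives Δ = (0.958, 0.892).

(0.958, 0.892)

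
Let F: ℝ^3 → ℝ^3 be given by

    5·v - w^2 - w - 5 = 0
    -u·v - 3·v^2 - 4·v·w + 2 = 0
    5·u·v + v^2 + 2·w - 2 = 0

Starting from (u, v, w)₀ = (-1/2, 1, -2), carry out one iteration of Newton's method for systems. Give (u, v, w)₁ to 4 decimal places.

(0.4048, 0.5714, -0.6190)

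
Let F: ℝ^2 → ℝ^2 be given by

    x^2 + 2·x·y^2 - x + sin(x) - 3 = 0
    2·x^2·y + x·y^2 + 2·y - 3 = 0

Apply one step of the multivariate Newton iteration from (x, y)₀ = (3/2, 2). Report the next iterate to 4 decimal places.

(0.6279, 1.8362)

At (3/2, 2): F = (10.747495, 16.0000).
Jacobian J = [[2·x + 2·y^2 + cos(x) - 1, 4·x·y], [4·x·y + y^2, 2·x^2 + 2·x·y + 2]].
At the point, J = [[10.070737, 12.0000], [16.0000, 12.5000]] (det J = -66.115785).
Solving J·Δ = −F gives Δ = (-0.8721, -0.1638).
Then the next iterate is (x, y)₁ = (0.6279, 1.8362).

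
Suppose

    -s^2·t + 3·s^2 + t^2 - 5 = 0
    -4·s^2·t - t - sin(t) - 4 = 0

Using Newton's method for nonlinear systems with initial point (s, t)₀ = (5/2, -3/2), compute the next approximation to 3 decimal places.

At (5/2, -3/2): F = (25.375, 35.99749).
Jacobian J = [[-2·s·t + 6·s, -s^2 + 2·t], [-8·s·t, -4·s^2 - cos(t) - 1]].
At the point, J = [[22.500, -9.250], [30.000, -26.07074]] (det J = -309.09159).
Solving J·Δ = −F gives Δ = (-1.063, 0.158).
Then the next iterate is (s, t)₁ = (1.437, -1.342).

(1.437, -1.342)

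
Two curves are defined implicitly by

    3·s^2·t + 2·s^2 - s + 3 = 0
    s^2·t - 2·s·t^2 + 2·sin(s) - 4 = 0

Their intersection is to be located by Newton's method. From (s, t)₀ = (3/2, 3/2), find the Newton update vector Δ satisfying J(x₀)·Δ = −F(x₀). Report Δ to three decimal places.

At (3/2, 3/2): F = (16.125, -5.38001).
Jacobian J = [[6·s·t + 4·s - 1, 3·s^2], [2·s·t - 2·t^2 + 2·cos(s), s^2 - 4·s·t]].
At the point, J = [[18.500, 6.750], [0.14147, -6.750]] (det J = -125.82995).
Solving J·Δ = −F gives Δ = (-0.576, -0.809).

(-0.576, -0.809)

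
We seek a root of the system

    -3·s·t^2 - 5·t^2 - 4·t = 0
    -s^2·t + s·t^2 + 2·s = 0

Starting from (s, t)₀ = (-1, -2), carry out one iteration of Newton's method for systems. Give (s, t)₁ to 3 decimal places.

(-0.636, -0.909)

At (-1, -2): F = (0.000, -4.000).
Jacobian J = [[-3·t^2, -6·s·t - 10·t - 4], [-2·s·t + t^2 + 2, -s^2 + 2·s·t]].
At the point, J = [[-12.000, 4.000], [2.000, 3.000]] (det J = -44.000).
Solving J·Δ = −F gives Δ = (0.364, 1.091).
Then the next iterate is (s, t)₁ = (-0.636, -0.909).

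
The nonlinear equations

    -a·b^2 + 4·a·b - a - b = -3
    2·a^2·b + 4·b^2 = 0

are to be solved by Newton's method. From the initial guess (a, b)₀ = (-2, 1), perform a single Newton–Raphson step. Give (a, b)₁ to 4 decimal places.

At (-2, 1): F = (-2.0000, 12.0000).
Jacobian J = [[-b^2 + 4·b - 1, -2·a·b + 4·a - 1], [4·a·b, 2·a^2 + 8·b]].
At the point, J = [[2.0000, -5.0000], [-8.0000, 16.0000]] (det J = -8.0000).
Solving J·Δ = −F gives Δ = (3.5000, 1.0000).
Then the next iterate is (a, b)₁ = (1.5000, 2.0000).

(1.5000, 2.0000)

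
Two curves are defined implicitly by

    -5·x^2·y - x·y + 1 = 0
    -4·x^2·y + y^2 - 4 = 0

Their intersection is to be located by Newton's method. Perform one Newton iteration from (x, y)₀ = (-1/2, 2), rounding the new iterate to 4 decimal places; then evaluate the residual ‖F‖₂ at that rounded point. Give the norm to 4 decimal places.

0.2275

At (-1/2, 2): F = (-0.5000, -2.0000).
Jacobian J = [[-10·x·y - y, -5·x^2 - x], [-8·x·y, -4·x^2 + 2·y]].
At the point, J = [[8.0000, -0.7500], [8.0000, 3.0000]] (det J = 30.0000).
Solving J·Δ = −F gives Δ = (0.1000, 0.4000).
Then the next iterate is (x, y)₁ = (-0.4000, 2.4000).
Re-evaluating at (-0.4000, 2.4000): F = (0.0400, 0.2240), so ‖F‖₂ = 0.2275.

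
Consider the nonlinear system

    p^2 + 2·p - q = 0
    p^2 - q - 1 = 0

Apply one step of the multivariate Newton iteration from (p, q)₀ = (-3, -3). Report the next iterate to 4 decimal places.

(-0.5000, -7.0000)

At (-3, -3): F = (6.0000, 11.0000).
Jacobian J = [[2·p + 2, -1], [2·p, -1]].
At the point, J = [[-4.0000, -1.0000], [-6.0000, -1.0000]] (det J = -2.0000).
Solving J·Δ = −F gives Δ = (2.5000, -4.0000).
Then the next iterate is (p, q)₁ = (-0.5000, -7.0000).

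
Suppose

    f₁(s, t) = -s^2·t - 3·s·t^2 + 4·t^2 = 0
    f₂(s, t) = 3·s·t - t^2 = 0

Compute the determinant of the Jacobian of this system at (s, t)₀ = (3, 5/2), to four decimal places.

120.0000

J = [[-2·s·t - 3·t^2, -s^2 - 6·s·t + 8·t], [3·t, 3·s - 2·t]].
At the point, J = [[-33.7500, -34.0000], [7.5000, 4.0000]].
det J = 120.0000.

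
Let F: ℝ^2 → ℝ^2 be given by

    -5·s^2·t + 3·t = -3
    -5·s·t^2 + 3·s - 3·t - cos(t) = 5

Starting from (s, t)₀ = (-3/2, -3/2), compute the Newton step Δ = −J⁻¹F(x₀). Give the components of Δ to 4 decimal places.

(0.5870, 0.2627)

At (-3/2, -3/2): F = (15.3750, 11.804263).
Jacobian J = [[-10·s·t, -5·s^2 + 3], [-5·t^2 + 3, -10·s·t + sin(t) - 3]].
At the point, J = [[-22.5000, -8.2500], [-8.2500, -26.497495]] (det J = 528.131137).
Solving J·Δ = −F gives Δ = (0.5870, 0.2627).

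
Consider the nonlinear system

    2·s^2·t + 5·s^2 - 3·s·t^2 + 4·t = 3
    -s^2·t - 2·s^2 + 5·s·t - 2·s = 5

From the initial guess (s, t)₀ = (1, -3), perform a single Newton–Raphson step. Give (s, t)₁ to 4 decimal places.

At (1, -3): F = (-43.0000, -21.0000).
Jacobian J = [[4·s·t + 10·s - 3·t^2, 2·s^2 - 6·s·t + 4], [-2·s·t - 4·s + 5·t - 2, -s^2 + 5·s]].
At the point, J = [[-29.0000, 24.0000], [-15.0000, 4.0000]] (det J = 244.0000).
Solving J·Δ = −F gives Δ = (-1.3607, 0.1475).
Then the next iterate is (s, t)₁ = (-0.3607, -2.8525).

(-0.3607, -2.8525)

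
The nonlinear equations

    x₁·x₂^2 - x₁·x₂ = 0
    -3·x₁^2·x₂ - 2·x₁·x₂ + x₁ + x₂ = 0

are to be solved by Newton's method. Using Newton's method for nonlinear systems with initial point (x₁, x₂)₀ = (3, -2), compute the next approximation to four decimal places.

(1.9858, -1.2057)

At (3, -2): F = (18.0000, 67.0000).
Jacobian J = [[x₂^2 - x₂, 2·x₁·x₂ - x₁], [-6·x₁·x₂ - 2·x₂ + 1, -3·x₁^2 - 2·x₁ + 1]].
At the point, J = [[6.0000, -15.0000], [41.0000, -32.0000]] (det J = 423.0000).
Solving J·Δ = −F gives Δ = (-1.0142, 0.7943).
Then the next iterate is (x₁, x₂)₁ = (1.9858, -1.2057).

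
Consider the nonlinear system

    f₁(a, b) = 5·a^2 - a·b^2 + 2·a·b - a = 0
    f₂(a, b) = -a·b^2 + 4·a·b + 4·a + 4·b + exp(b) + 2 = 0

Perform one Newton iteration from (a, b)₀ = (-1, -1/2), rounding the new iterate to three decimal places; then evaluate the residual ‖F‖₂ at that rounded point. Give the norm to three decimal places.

1.753

At (-1, -1/2): F = (7.250, -1.14347).
Jacobian J = [[10·a - b^2 + 2·b - 1, -2·a·b + 2·a], [-b^2 + 4·b + 4, -2·a·b + 4·a + exp(b) + 4]].
At the point, J = [[-12.250, -3.000], [1.750, -0.39347]] (det J = 10.07000).
Solving J·Δ = −F gives Δ = (0.624, -0.131).
Then the next iterate is (a, b)₁ = (-0.376, -0.631).
Re-evaluating at (-0.376, -0.631): F = (1.70710, -0.39721), so ‖F‖₂ = 1.753.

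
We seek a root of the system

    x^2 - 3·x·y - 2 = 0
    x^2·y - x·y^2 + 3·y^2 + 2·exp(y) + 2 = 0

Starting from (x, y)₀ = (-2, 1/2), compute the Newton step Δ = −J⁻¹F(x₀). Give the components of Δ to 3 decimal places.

(0.188, -0.661)

At (-2, 1/2): F = (5.000, 8.54744).
Jacobian J = [[2·x - 3·y, -3·x], [2·x·y - y^2, x^2 - 2·x·y + 6·y + 2·exp(y)]].
At the point, J = [[-5.500, 6.000], [-2.250, 12.29744]] (det J = -54.13593).
Solving J·Δ = −F gives Δ = (0.188, -0.661).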